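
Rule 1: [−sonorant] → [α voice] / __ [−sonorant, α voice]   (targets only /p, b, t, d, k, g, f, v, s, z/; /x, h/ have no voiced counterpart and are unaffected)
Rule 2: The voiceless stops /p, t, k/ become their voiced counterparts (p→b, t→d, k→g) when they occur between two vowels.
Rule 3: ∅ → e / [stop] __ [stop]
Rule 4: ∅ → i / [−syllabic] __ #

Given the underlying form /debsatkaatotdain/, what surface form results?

depsatekaadodedaini

Rule 1 (regressive voicing assimilation): /b/ precedes the voiceless obstruent /s/, so it devoices to [p] by assimilation. /t/ precedes the voiced obstruent /d/, so it voices to [d] by assimilation. /debsatkaatotdain/ → depsatkaatoddain.
Rule 2 (intervocalic voicing): /t/ is a voiceless stop between vowels /a/ and /o/, so it voices to [d]. /depsatkaatoddain/ → depsatkaadoddain.
Rule 3 (stop-cluster e-epenthesis): /t/ and /k/ form a stop–stop cluster, so [e] is inserted between them. /d/ and /d/ form a stop–stop cluster, so [e] is inserted between them. /depsatkaadoddain/ → depsatekaadodedain.
Rule 4 (final i-epenthesis): the form ends in the consonant /n/, so [i] is inserted word-finally. /depsatekaadodedain/ → depsatekaadodedaini.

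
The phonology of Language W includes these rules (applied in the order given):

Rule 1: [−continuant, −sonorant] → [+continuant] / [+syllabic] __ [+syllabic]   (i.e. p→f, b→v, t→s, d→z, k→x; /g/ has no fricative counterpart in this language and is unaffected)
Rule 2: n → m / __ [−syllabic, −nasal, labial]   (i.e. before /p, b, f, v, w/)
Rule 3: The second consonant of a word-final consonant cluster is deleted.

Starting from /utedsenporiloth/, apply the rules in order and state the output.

Rule 1 (intervocalic spirantization): /t/ is a stop between vowels /u/ and /e/, so it spirantizes to the fricative [s]. /utedsenporiloth/ → usedsenporiloth.
Rule 2 (nasal place assimilation): /n/ precedes the labial consonant /p/, so it assimilates in place to [m]. /usedsenporiloth/ → usedsemporiloth.
Rule 3 (final cluster simplification): /h/ is the second consonant of a word-final cluster /th/, so it deletes. /usedsemporiloth/ → usedsemporilot.

usedsemporilot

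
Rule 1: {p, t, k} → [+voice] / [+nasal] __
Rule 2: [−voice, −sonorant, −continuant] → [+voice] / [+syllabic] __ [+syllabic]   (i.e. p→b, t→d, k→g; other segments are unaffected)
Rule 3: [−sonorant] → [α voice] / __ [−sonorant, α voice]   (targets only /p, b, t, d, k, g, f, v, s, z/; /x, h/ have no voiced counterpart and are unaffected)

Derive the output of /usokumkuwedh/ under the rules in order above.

usogumguweth

Rule 1 (post-nasal voicing): /k/ is a voiceless stop immediately after the nasal /m/, so it voices to [g]. /usokumkuwedh/ → usokumguwedh.
Rule 2 (intervocalic voicing): /k/ is a voiceless stop between vowels /o/ and /u/, so it voices to [g]. /usokumguwedh/ → usogumguwedh.
Rule 3 (regressive voicing assimilation): /d/ precedes the voiceless obstruent /h/, so it devoices to [t] by assimilation. /usogumguwedh/ → usogumguweth.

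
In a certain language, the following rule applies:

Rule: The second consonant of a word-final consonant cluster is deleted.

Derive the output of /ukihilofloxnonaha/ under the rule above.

ukihilofloxnonaha

No segment of /ukihilofloxnonaha/ meets the structural description of the rule, so the form surfaces unchanged.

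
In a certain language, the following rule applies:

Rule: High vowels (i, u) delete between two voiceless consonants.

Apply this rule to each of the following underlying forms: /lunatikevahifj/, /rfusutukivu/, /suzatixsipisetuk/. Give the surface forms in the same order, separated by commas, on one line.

lunatkevahfj, rfstkivu, suzatxspsetk

/lunatikevahifj/: /i/ is a high vowel flanked by voiceless consonants /t/ and /k/, so it deletes. /i/ is a high vowel flanked by voiceless consonants /h/ and /f/, so it deletes. → [lunatkevahfj].
/rfusutukivu/: /u/ is a high vowel flanked by voiceless consonants /f/ and /s/, so it deletes. /u/ is a high vowel flanked by voiceless consonants /s/ and /t/, so it deletes. /u/ is a high vowel flanked by voiceless consonants /t/ and /k/, so it deletes. → [rfstkivu].
/suzatixsipisetuk/: /i/ is a high vowel flanked by voiceless consonants /t/ and /x/, so it deletes. /i/ is a high vowel flanked by voiceless consonants /s/ and /p/, so it deletes. /i/ is a high vowel flanked by voiceless consonants /p/ and /s/, so it deletes. /u/ is a high vowel flanked by voiceless consonants /t/ and /k/, so it deletes. → [suzatxspsetk].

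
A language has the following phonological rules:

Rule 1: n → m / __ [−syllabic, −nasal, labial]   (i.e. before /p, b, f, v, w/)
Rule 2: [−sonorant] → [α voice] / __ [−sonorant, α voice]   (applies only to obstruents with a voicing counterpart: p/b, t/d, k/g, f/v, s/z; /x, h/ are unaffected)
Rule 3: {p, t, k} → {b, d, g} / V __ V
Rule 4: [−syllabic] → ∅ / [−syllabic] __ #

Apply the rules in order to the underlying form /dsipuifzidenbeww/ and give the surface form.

tsibuivzidembew

Rule 1 (nasal place assimilation): /n/ precedes the labial consonant /b/, so it assimilates in place to [m]. /dsipuifzidenbeww/ → dsipuifzidembeww.
Rule 2 (regressive voicing assimilation): /d/ precedes the voiceless obstruent /s/, so it devoices to [t] by assimilation. /f/ precedes the voiced obstruent /z/, so it voices to [v] by assimilation. /dsipuifzidembeww/ → tsipuivzidembeww.
Rule 3 (intervocalic voicing): /p/ is a voiceless stop between vowels /i/ and /u/, so it voices to [b]. /tsipuivzidembeww/ → tsibuivzidembeww.
Rule 4 (final cluster simplification): /w/ is the second consonant of a word-final cluster /ww/, so it deletes. /tsibuivzidembeww/ → tsibuivzidembew.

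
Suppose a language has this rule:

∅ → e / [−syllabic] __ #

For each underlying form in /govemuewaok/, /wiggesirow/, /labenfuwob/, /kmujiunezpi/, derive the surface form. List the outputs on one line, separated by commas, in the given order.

govemuewaoke, wiggesirowe, labenfuwobe, kmujiunezpi

/govemuewaok/: the form ends in the consonant /k/, so [e] is inserted word-finally. → [govemuewaoke].
/wiggesirow/: the form ends in the consonant /w/, so [e] is inserted word-finally. → [wiggesirowe].
/labenfuwob/: the form ends in the consonant /b/, so [e] is inserted word-finally. → [labenfuwobe].
/kmujiunezpi/: the rule's environment is not met; surfaces unchanged as [kmujiunezpi].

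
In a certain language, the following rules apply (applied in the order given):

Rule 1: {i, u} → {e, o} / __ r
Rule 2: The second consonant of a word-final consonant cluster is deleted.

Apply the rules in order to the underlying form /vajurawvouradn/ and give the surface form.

vajorawvoorad

Rule 1 (pre-rhotic lowering): /u/ is a high vowel immediately before /r/, so it lowers to [o]. /u/ is a high vowel immediately before /r/, so it lowers to [o]. /vajurawvouradn/ → vajorawvooradn.
Rule 2 (final cluster simplification): /n/ is the second consonant of a word-final cluster /dn/, so it deletes. /vajorawvooradn/ → vajorawvoorad.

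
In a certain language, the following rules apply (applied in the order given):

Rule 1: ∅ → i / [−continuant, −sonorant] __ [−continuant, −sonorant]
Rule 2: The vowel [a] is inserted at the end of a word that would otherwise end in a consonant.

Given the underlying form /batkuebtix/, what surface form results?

Rule 1 (stop-cluster i-epenthesis): /t/ and /k/ form a stop–stop cluster, so [i] is inserted between them. /b/ and /t/ form a stop–stop cluster, so [i] is inserted between them. /batkuebtix/ → batikuebitix.
Rule 2 (final a-epenthesis): the form ends in the consonant /x/, so [a] is inserted word-finally. /batikuebitix/ → batikuebitixa.

batikuebitixa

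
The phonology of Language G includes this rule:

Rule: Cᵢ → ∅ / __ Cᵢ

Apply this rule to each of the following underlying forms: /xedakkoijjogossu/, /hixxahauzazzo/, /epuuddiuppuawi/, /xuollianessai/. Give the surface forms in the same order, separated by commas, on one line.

xedakoijogosu, hixahauzazo, epuudiupuawi, xuolianesai

/xedakkoijjogossu/: /kk/ is a geminate; the first /k/ deletes. /jj/ is a geminate; the first /j/ deletes. /ss/ is a geminate; the first /s/ deletes. → [xedakoijogosu].
/hixxahauzazzo/: /xx/ is a geminate; the first /x/ deletes. /zz/ is a geminate; the first /z/ deletes. → [hixahauzazo].
/epuuddiuppuawi/: /dd/ is a geminate; the first /d/ deletes. /pp/ is a geminate; the first /p/ deletes. → [epuudiupuawi].
/xuollianessai/: /ll/ is a geminate; the first /l/ deletes. /ss/ is a geminate; the first /s/ deletes. → [xuolianesai].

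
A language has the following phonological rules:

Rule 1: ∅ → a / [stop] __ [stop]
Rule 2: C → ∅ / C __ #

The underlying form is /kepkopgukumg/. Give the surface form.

kepakopagukum

Rule 1 (stop-cluster a-epenthesis): /p/ and /k/ form a stop–stop cluster, so [a] is inserted between them. /p/ and /g/ form a stop–stop cluster, so [a] is inserted between them. /kepkopgukumg/ → kepakopagukumg.
Rule 2 (final cluster simplification): /g/ is the second consonant of a word-final cluster /mg/, so it deletes. /kepakopagukumg/ → kepakopagukum.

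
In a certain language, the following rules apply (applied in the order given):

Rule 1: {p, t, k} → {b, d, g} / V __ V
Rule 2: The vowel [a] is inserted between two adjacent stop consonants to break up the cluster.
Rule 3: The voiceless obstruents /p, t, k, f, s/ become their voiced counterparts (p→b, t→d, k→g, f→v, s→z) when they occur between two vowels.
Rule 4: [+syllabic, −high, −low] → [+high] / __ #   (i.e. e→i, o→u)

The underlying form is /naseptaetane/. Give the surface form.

Rule 1 (intervocalic voicing): /t/ is a voiceless stop between vowels /e/ and /a/, so it voices to [d]. /naseptaetane/ → naseptaedane.
Rule 2 (stop-cluster a-epenthesis): /p/ and /t/ form a stop–stop cluster, so [a] is inserted between them. /naseptaedane/ → nasepataedane.
Rule 3 (intervocalic voicing): /s/ is a voiceless obstruent between vowels /a/ and /e/, so it voices to [z]. /p/ is a voiceless obstruent between vowels /e/ and /a/, so it voices to [b]. /t/ is a voiceless obstruent between vowels /a/ and /a/, so it voices to [d]. /nasepataedane/ → nazebadaedane.
Rule 4 (final vowel raising): /e/ is a mid vowel in word-final position, so it raises to [i]. /nazebadaedane/ → nazebadaedani.

nazebadaedani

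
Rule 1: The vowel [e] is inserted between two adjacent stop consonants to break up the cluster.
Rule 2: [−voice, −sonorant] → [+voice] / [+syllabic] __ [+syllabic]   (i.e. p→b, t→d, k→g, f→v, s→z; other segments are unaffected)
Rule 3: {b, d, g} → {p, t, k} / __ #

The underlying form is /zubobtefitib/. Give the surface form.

zubobedevidip

Rule 1 (stop-cluster e-epenthesis): /b/ and /t/ form a stop–stop cluster, so [e] is inserted between them. /zubobtefitib/ → zubobetefitib.
Rule 2 (intervocalic voicing): /t/ is a voiceless obstruent between vowels /e/ and /e/, so it voices to [d]. /f/ is a voiceless obstruent between vowels /e/ and /i/, so it voices to [v]. /t/ is a voiceless obstruent between vowels /i/ and /i/, so it voices to [d]. /zubobetefitib/ → zubobedevidib.
Rule 3 (final devoicing): /b/ is a voiced stop in word-final position, so it devoices to [p]. /zubobedevidib/ → zubobedevidip.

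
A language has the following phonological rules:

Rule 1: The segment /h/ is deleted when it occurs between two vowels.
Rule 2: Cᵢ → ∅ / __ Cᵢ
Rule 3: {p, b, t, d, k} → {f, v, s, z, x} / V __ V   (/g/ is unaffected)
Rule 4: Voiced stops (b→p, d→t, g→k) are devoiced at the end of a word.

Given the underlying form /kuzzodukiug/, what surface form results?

Rule 1 (intervocalic h-deletion): no segment meets the environment; /kuzzodukiug/ is unchanged.
Rule 2 (degemination): /zz/ is a geminate; the first /z/ deletes. /kuzzodukiug/ → kuzodukiug.
Rule 3 (intervocalic spirantization): /d/ is a stop between vowels /o/ and /u/, so it spirantizes to the fricative [z]. /k/ is a stop between vowels /u/ and /i/, so it spirantizes to the fricative [x]. /kuzodukiug/ → kuzozuxiug.
Rule 4 (final devoicing): /g/ is a voiced stop in word-final position, so it devoices to [k]. /kuzozuxiug/ → kuzozuxiuk.

kuzozuxiuk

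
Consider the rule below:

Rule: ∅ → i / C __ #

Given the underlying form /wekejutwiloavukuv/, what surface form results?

wekejutwiloavukuvi

the form ends in the consonant /v/, so [i] is inserted word-finally.
Surface form: [wekejutwiloavukuvi].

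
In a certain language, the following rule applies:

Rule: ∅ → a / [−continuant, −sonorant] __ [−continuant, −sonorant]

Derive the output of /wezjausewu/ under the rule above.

No segment of /wezjausewu/ meets the structural description of the rule, so the form surfaces unchanged.

wezjausewu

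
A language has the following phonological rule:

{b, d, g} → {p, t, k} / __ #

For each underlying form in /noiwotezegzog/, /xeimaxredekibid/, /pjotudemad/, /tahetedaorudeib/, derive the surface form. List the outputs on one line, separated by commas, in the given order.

noiwotezegzok, xeimaxredekibit, pjotudemat, tahetedaorudeip

/noiwotezegzog/: /g/ is a voiced stop in word-final position, so it devoices to [k]. → [noiwotezegzok].
/xeimaxredekibid/: /d/ is a voiced stop in word-final position, so it devoices to [t]. → [xeimaxredekibit].
/pjotudemad/: /d/ is a voiced stop in word-final position, so it devoices to [t]. → [pjotudemat].
/tahetedaorudeib/: /b/ is a voiced stop in word-final position, so it devoices to [p]. → [tahetedaorudeip].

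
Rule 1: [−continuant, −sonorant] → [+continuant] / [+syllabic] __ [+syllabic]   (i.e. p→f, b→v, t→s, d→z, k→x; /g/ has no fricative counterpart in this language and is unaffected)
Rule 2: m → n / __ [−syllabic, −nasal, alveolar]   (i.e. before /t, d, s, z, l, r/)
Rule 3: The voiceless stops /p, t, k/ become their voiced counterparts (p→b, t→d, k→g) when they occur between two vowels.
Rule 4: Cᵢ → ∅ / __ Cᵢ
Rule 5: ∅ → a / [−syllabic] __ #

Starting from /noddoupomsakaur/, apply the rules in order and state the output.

Rule 1 (intervocalic spirantization): /p/ is a stop between vowels /u/ and /o/, so it spirantizes to the fricative [f]. /k/ is a stop between vowels /a/ and /a/, so it spirantizes to the fricative [x]. /noddoupomsakaur/ → noddoufomsaxaur.
Rule 2 (nasal place assimilation): /m/ precedes the alveolar consonant /s/, so it assimilates in place to [n]. /noddoufomsaxaur/ → noddoufonsaxaur.
Rule 3 (intervocalic voicing): no segment meets the environment; /noddoufonsaxaur/ is unchanged.
Rule 4 (degemination): /dd/ is a geminate; the first /d/ deletes. /noddoufonsaxaur/ → nodoufonsaxaur.
Rule 5 (final a-epenthesis): the form ends in the consonant /r/, so [a] is inserted word-finally. /nodoufonsaxaur/ → nodoufonsaxaura.

nodoufonsaxaura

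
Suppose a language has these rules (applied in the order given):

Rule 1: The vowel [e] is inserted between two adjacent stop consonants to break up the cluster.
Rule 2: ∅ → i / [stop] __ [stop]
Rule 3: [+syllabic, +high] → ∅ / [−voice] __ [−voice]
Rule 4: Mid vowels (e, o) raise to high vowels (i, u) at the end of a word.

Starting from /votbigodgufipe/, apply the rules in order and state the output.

Rule 1 (stop-cluster e-epenthesis): /t/ and /b/ form a stop–stop cluster, so [e] is inserted between them. /d/ and /g/ form a stop–stop cluster, so [e] is inserted between them. /votbigodgufipe/ → votebigodegufipe.
Rule 2 (stop-cluster i-epenthesis): no segment meets the environment; /votebigodegufipe/ is unchanged.
Rule 3 (high vowel syncope): /i/ is a high vowel flanked by voiceless consonants /f/ and /p/, so it deletes. /votebigodegufipe/ → votebigodegufpe.
Rule 4 (final vowel raising): /e/ is a mid vowel in word-final position, so it raises to [i]. /votebigodegufpe/ → votebigodegufpi.

votebigodegufpi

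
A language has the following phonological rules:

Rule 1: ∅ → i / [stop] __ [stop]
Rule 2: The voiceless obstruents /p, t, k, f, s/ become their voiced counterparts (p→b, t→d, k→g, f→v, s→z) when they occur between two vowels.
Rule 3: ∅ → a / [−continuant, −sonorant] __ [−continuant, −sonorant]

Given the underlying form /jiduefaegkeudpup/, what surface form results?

jiduevaegigeudibup

Rule 1 (stop-cluster i-epenthesis): /g/ and /k/ form a stop–stop cluster, so [i] is inserted between them. /d/ and /p/ form a stop–stop cluster, so [i] is inserted between them. /jiduefaegkeudpup/ → jiduefaegikeudipup.
Rule 2 (intervocalic voicing): /f/ is a voiceless obstruent between vowels /e/ and /a/, so it voices to [v]. /k/ is a voiceless obstruent between vowels /i/ and /e/, so it voices to [g]. /p/ is a voiceless obstruent between vowels /i/ and /u/, so it voices to [b]. /jiduefaegikeudipup/ → jiduevaegigeudibup.
Rule 3 (stop-cluster a-epenthesis): no segment meets the environment; /jiduevaegigeudibup/ is unchanged.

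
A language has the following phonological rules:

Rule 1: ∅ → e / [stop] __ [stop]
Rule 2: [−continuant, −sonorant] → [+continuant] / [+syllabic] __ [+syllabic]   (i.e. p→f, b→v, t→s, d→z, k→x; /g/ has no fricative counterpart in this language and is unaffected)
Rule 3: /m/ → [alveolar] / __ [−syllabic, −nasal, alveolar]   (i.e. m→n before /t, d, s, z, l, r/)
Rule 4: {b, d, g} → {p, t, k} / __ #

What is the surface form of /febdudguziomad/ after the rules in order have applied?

fevezuzeguziomat

Rule 1 (stop-cluster e-epenthesis): /b/ and /d/ form a stop–stop cluster, so [e] is inserted between them. /d/ and /g/ form a stop–stop cluster, so [e] is inserted between them. /febdudguziomad/ → febedudeguziomad.
Rule 2 (intervocalic spirantization): /b/ is a stop between vowels /e/ and /e/, so it spirantizes to the fricative [v]. /d/ is a stop between vowels /e/ and /u/, so it spirantizes to the fricative [z]. /d/ is a stop between vowels /u/ and /e/, so it spirantizes to the fricative [z]. /febedudeguziomad/ → fevezuzeguziomad.
Rule 3 (nasal place assimilation): no segment meets the environment; /fevezuzeguziomad/ is unchanged.
Rule 4 (final devoicing): /d/ is a voiced stop in word-final position, so it devoices to [t]. /fevezuzeguziomad/ → fevezuzeguziomat.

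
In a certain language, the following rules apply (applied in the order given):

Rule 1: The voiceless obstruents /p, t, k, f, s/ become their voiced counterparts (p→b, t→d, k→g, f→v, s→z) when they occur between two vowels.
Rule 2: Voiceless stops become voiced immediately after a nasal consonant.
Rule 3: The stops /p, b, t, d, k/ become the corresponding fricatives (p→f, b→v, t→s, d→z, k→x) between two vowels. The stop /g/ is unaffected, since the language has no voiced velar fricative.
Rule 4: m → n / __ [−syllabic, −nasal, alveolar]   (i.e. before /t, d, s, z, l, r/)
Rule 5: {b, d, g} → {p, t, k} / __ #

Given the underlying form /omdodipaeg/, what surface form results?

Rule 1 (intervocalic voicing): /p/ is a voiceless obstruent between vowels /i/ and /a/, so it voices to [b]. /omdodipaeg/ → omdodibaeg.
Rule 2 (post-nasal voicing): no segment meets the environment; /omdodibaeg/ is unchanged.
Rule 3 (intervocalic spirantization): /d/ is a stop between vowels /o/ and /i/, so it spirantizes to the fricative [z]. /b/ is a stop between vowels /i/ and /a/, so it spirantizes to the fricative [v]. /omdodibaeg/ → omdozivaeg.
Rule 4 (nasal place assimilation): /m/ precedes the alveolar consonant /d/, so it assimilates in place to [n]. /omdozivaeg/ → ondozivaeg.
Rule 5 (final devoicing): /g/ is a voiced stop in word-final position, so it devoices to [k]. /ondozivaeg/ → ondozivaek.

ondozivaek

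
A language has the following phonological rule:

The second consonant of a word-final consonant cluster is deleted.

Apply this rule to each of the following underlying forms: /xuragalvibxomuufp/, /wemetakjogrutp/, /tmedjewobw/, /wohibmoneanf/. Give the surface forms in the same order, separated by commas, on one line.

/xuragalvibxomuufp/: /p/ is the second consonant of a word-final cluster /fp/, so it deletes. → [xuragalvibxomuuf].
/wemetakjogrutp/: /p/ is the second consonant of a word-final cluster /tp/, so it deletes. → [wemetakjogrut].
/tmedjewobw/: /w/ is the second consonant of a word-final cluster /bw/, so it deletes. → [tmedjewob].
/wohibmoneanf/: /f/ is the second consonant of a word-final cluster /nf/, so it deletes. → [wohibmonean].

xuragalvibxomuuf, wemetakjogrut, tmedjewob, wohibmonean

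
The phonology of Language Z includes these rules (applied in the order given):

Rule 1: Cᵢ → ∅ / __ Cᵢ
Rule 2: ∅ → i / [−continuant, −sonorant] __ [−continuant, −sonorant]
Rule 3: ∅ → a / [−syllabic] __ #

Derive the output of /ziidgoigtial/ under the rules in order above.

ziidigoigitiala

Rule 1 (degemination): no segment meets the environment; /ziidgoigtial/ is unchanged.
Rule 2 (stop-cluster i-epenthesis): /d/ and /g/ form a stop–stop cluster, so [i] is inserted between them. /g/ and /t/ form a stop–stop cluster, so [i] is inserted between them. /ziidgoigtial/ → ziidigoigitial.
Rule 3 (final a-epenthesis): the form ends in the consonant /l/, so [a] is inserted word-finally. /ziidigoigitial/ → ziidigoigitiala.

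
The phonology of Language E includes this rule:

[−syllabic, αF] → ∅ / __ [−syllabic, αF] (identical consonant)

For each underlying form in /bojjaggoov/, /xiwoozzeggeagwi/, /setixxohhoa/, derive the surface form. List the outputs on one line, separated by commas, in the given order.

/bojjaggoov/: /jj/ is a geminate; the first /j/ deletes. /gg/ is a geminate; the first /g/ deletes. → [bojagoov].
/xiwoozzeggeagwi/: /zz/ is a geminate; the first /z/ deletes. /gg/ is a geminate; the first /g/ deletes. → [xiwoozegeagwi].
/setixxohhoa/: /xx/ is a geminate; the first /x/ deletes. /hh/ is a geminate; the first /h/ deletes. → [setixohoa].

bojagoov, xiwoozegeagwi, setixohoa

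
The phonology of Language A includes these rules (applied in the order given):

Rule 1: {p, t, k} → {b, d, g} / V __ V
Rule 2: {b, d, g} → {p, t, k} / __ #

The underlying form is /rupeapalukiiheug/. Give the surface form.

rubeabalugiiheuk

Rule 1 (intervocalic voicing): /p/ is a voiceless stop between vowels /u/ and /e/, so it voices to [b]. /p/ is a voiceless stop between vowels /a/ and /a/, so it voices to [b]. /k/ is a voiceless stop between vowels /u/ and /i/, so it voices to [g]. /rupeapalukiiheug/ → rubeabalugiiheug.
Rule 2 (final devoicing): /g/ is a voiced stop in word-final position, so it devoices to [k]. /rubeabalugiiheug/ → rubeabalugiiheuk.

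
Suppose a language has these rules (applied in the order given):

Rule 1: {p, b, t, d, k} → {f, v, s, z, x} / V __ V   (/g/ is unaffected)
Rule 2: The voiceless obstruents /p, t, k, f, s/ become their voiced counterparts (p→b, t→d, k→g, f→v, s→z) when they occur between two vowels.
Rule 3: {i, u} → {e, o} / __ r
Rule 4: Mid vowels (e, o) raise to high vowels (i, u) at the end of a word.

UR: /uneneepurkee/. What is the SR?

uneneevorkei

Rule 1 (intervocalic spirantization): /p/ is a stop between vowels /e/ and /u/, so it spirantizes to the fricative [f]. /uneneepurkee/ → uneneefurkee.
Rule 2 (intervocalic voicing): /f/ is a voiceless obstruent between vowels /e/ and /u/, so it voices to [v]. /uneneefurkee/ → uneneevurkee.
Rule 3 (pre-rhotic lowering): /u/ is a high vowel immediately before /r/, so it lowers to [o]. /uneneevurkee/ → uneneevorkee.
Rule 4 (final vowel raising): /e/ is a mid vowel in word-final position, so it raises to [i]. /uneneevorkee/ → uneneevorkei.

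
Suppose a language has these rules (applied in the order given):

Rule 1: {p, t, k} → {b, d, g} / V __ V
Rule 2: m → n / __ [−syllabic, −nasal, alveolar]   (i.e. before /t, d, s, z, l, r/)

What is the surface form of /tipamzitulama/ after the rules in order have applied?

Rule 1 (intervocalic voicing): /p/ is a voiceless stop between vowels /i/ and /a/, so it voices to [b]. /t/ is a voiceless stop between vowels /i/ and /u/, so it voices to [d]. /tipamzitulama/ → tibamzidulama.
Rule 2 (nasal place assimilation): /m/ precedes the alveolar consonant /z/, so it assimilates in place to [n]. /tibamzidulama/ → tibanzidulama.

tibanzidulama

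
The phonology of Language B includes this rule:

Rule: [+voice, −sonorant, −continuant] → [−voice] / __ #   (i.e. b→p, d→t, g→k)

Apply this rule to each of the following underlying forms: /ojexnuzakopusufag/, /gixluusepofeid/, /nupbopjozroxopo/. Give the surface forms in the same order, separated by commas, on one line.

ojexnuzakopusufak, gixluusepofeit, nupbopjozroxopo

/ojexnuzakopusufag/: /g/ is a voiced stop in word-final position, so it devoices to [k]. → [ojexnuzakopusufak].
/gixluusepofeid/: /d/ is a voiced stop in word-final position, so it devoices to [t]. → [gixluusepofeit].
/nupbopjozroxopo/: the rule's environment is not met; surfaces unchanged as [nupbopjozroxopo].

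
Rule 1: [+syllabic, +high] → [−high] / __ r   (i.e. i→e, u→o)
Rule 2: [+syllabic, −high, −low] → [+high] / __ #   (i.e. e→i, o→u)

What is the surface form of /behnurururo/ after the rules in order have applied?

behnorororu

Rule 1 (pre-rhotic lowering): /u/ is a high vowel immediately before /r/, so it lowers to [o]. /u/ is a high vowel immediately before /r/, so it lowers to [o]. /u/ is a high vowel immediately before /r/, so it lowers to [o]. /behnurururo/ → behnorororo.
Rule 2 (final vowel raising): /o/ is a mid vowel in word-final position, so it raises to [u]. /behnorororo/ → behnorororu.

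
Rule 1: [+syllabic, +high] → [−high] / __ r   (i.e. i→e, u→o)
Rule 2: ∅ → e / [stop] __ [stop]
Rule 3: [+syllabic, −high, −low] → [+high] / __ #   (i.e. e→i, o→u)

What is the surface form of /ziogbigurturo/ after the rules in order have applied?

Rule 1 (pre-rhotic lowering): /u/ is a high vowel immediately before /r/, so it lowers to [o]. /u/ is a high vowel immediately before /r/, so it lowers to [o]. /ziogbigurturo/ → ziogbigortoro.
Rule 2 (stop-cluster e-epenthesis): /g/ and /b/ form a stop–stop cluster, so [e] is inserted between them. /ziogbigortoro/ → ziogebigortoro.
Rule 3 (final vowel raising): /o/ is a mid vowel in word-final position, so it raises to [u]. /ziogebigortoro/ → ziogebigortoru.

ziogebigortoru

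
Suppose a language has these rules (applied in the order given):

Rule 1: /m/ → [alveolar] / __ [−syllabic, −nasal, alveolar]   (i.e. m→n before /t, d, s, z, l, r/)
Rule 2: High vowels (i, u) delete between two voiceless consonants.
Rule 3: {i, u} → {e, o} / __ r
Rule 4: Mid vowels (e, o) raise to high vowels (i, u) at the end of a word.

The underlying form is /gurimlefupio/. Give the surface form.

Rule 1 (nasal place assimilation): /m/ precedes the alveolar consonant /l/, so it assimilates in place to [n]. /gurimlefupio/ → gurinlefupio.
Rule 2 (high vowel syncope): /u/ is a high vowel flanked by voiceless consonants /f/ and /p/, so it deletes. /gurinlefupio/ → gurinlefpio.
Rule 3 (pre-rhotic lowering): /u/ is a high vowel immediately before /r/, so it lowers to [o]. /gurinlefpio/ → gorinlefpio.
Rule 4 (final vowel raising): /o/ is a mid vowel in word-final position, so it raises to [u]. /gorinlefpio/ → gorinlefpiu.

gorinlefpiu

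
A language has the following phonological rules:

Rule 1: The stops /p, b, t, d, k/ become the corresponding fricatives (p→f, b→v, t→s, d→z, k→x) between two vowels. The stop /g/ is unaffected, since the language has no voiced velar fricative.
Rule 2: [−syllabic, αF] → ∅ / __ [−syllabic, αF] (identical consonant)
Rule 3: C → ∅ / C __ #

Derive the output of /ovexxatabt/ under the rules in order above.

Rule 1 (intervocalic spirantization): /t/ is a stop between vowels /a/ and /a/, so it spirantizes to the fricative [s]. /ovexxatabt/ → ovexxasabt.
Rule 2 (degemination): /xx/ is a geminate; the first /x/ deletes. /ovexxasabt/ → ovexasabt.
Rule 3 (final cluster simplification): /t/ is the second consonant of a word-final cluster /bt/, so it deletes. /ovexasabt/ → ovexasab.

ovexasab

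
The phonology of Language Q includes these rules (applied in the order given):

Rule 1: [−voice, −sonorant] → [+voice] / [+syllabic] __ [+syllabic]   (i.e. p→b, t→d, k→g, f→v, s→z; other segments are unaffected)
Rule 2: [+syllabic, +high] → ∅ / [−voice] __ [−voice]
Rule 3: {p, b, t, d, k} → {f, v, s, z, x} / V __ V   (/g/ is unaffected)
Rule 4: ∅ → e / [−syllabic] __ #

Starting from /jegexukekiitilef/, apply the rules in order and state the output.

jegexugegiizilefe

Rule 1 (intervocalic voicing): /k/ is a voiceless obstruent between vowels /u/ and /e/, so it voices to [g]. /k/ is a voiceless obstruent between vowels /e/ and /i/, so it voices to [g]. /t/ is a voiceless obstruent between vowels /i/ and /i/, so it voices to [d]. /jegexukekiitilef/ → jegexugegiidilef.
Rule 2 (high vowel syncope): no segment meets the environment; /jegexugegiidilef/ is unchanged.
Rule 3 (intervocalic spirantization): /d/ is a stop between vowels /i/ and /i/, so it spirantizes to the fricative [z]. /jegexugegiidilef/ → jegexugegiizilef.
Rule 4 (final e-epenthesis): the form ends in the consonant /f/, so [e] is inserted word-finally. /jegexugegiizilef/ → jegexugegiizilefe.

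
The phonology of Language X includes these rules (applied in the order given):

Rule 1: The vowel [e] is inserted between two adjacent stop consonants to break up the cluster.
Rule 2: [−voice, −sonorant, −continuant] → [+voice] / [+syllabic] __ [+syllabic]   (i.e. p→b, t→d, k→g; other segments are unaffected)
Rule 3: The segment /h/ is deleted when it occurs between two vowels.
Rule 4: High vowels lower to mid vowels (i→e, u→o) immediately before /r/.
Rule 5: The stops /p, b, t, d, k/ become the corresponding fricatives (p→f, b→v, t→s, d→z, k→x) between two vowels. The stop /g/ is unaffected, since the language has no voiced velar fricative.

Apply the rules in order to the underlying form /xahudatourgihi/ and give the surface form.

xauzazoorgii

Rule 1 (stop-cluster e-epenthesis): no segment meets the environment; /xahudatourgihi/ is unchanged.
Rule 2 (intervocalic voicing): /t/ is a voiceless stop between vowels /a/ and /o/, so it voices to [d]. /xahudatourgihi/ → xahudadourgihi.
Rule 3 (intervocalic h-deletion): /h/ occurs between vowels /a/ and /u/, so it deletes. /h/ occurs between vowels /i/ and /i/, so it deletes. /xahudadourgihi/ → xaudadourgii.
Rule 4 (pre-rhotic lowering): /u/ is a high vowel immediately before /r/, so it lowers to [o]. /xaudadourgii/ → xaudadoorgii.
Rule 5 (intervocalic spirantization): /d/ is a stop between vowels /u/ and /a/, so it spirantizes to the fricative [z]. /d/ is a stop between vowels /a/ and /o/, so it spirantizes to the fricative [z]. /xaudadoorgii/ → xauzazoorgii.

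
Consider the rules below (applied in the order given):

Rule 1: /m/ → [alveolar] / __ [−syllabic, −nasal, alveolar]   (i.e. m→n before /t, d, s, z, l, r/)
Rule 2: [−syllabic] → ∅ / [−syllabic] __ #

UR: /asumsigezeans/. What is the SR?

asunsigezean

Rule 1 (nasal place assimilation): /m/ precedes the alveolar consonant /s/, so it assimilates in place to [n]. /asumsigezeans/ → asunsigezeans.
Rule 2 (final cluster simplification): /s/ is the second consonant of a word-final cluster /ns/, so it deletes. /asunsigezeans/ → asunsigezean.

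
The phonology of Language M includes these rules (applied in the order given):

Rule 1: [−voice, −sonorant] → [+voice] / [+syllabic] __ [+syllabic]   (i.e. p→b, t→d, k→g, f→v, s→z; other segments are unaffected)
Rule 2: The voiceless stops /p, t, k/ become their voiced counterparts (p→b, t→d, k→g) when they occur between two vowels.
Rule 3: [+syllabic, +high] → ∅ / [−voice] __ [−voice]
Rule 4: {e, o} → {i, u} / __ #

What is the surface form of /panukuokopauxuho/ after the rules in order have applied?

panuguogobauxhu

Rule 1 (intervocalic voicing): /k/ is a voiceless obstruent between vowels /u/ and /u/, so it voices to [g]. /k/ is a voiceless obstruent between vowels /o/ and /o/, so it voices to [g]. /p/ is a voiceless obstruent between vowels /o/ and /a/, so it voices to [b]. /panukuokopauxuho/ → panuguogobauxuho.
Rule 2 (intervocalic voicing): no segment meets the environment; /panuguogobauxuho/ is unchanged.
Rule 3 (high vowel syncope): /u/ is a high vowel flanked by voiceless consonants /x/ and /h/, so it deletes. /panuguogobauxuho/ → panuguogobauxho.
Rule 4 (final vowel raising): /o/ is a mid vowel in word-final position, so it raises to [u]. /panuguogobauxho/ → panuguogobauxhu.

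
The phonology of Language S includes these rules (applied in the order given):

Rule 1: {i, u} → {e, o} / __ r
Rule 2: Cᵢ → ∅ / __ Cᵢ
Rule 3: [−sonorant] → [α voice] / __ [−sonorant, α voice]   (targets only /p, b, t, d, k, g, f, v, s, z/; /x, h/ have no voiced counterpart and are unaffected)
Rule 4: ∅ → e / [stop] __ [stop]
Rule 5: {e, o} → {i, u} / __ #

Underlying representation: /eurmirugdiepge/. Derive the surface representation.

Rule 1 (pre-rhotic lowering): /u/ is a high vowel immediately before /r/, so it lowers to [o]. /i/ is a high vowel immediately before /r/, so it lowers to [e]. /eurmirugdiepge/ → eormerugdiepge.
Rule 2 (degemination): no segment meets the environment; /eormerugdiepge/ is unchanged.
Rule 3 (regressive voicing assimilation): /p/ precedes the voiced obstruent /g/, so it voices to [b] by assimilation. /eormerugdiepge/ → eormerugdiebge.
Rule 4 (stop-cluster e-epenthesis): /g/ and /d/ form a stop–stop cluster, so [e] is inserted between them. /b/ and /g/ form a stop–stop cluster, so [e] is inserted between them. /eormerugdiebge/ → eormerugediebege.
Rule 5 (final vowel raising): /e/ is a mid vowel in word-final position, so it raises to [i]. /eormerugediebege/ → eormerugediebegi.

eormerugediebegi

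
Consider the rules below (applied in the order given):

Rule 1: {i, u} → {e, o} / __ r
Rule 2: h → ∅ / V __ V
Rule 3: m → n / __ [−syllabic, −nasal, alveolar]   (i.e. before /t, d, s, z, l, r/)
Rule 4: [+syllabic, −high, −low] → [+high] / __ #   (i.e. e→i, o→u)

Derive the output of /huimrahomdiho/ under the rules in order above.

huinraondiu

Rule 1 (pre-rhotic lowering): no segment meets the environment; /huimrahomdiho/ is unchanged.
Rule 2 (intervocalic h-deletion): /h/ occurs between vowels /a/ and /o/, so it deletes. /h/ occurs between vowels /i/ and /o/, so it deletes. /huimrahomdiho/ → huimraomdio.
Rule 3 (nasal place assimilation): /m/ precedes the alveolar consonant /r/, so it assimilates in place to [n]. /m/ precedes the alveolar consonant /d/, so it assimilates in place to [n]. /huimraomdio/ → huinraondio.
Rule 4 (final vowel raising): /o/ is a mid vowel in word-final position, so it raises to [u]. /huinraondio/ → huinraondiu.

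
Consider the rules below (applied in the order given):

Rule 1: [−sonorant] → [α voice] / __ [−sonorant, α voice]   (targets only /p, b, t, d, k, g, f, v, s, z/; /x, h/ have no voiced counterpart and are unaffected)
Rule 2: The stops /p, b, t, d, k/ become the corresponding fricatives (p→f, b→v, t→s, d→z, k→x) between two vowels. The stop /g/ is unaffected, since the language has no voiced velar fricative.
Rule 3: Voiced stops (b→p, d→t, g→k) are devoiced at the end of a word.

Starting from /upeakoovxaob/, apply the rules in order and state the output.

ufeaxoofxaop

Rule 1 (regressive voicing assimilation): /v/ precedes the voiceless obstruent /x/, so it devoices to [f] by assimilation. /upeakoovxaob/ → upeakoofxaob.
Rule 2 (intervocalic spirantization): /p/ is a stop between vowels /u/ and /e/, so it spirantizes to the fricative [f]. /k/ is a stop between vowels /a/ and /o/, so it spirantizes to the fricative [x]. /upeakoofxaob/ → ufeaxoofxaob.
Rule 3 (final devoicing): /b/ is a voiced stop in word-final position, so it devoices to [p]. /ufeaxoofxaob/ → ufeaxoofxaop.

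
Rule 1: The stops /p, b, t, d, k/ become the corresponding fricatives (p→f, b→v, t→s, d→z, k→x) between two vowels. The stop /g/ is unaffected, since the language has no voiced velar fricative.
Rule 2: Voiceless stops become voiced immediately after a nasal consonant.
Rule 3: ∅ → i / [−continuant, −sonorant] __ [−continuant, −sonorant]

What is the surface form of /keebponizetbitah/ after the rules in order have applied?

Rule 1 (intervocalic spirantization): /t/ is a stop between vowels /i/ and /a/, so it spirantizes to the fricative [s]. /keebponizetbitah/ → keebponizetbisah.
Rule 2 (post-nasal voicing): no segment meets the environment; /keebponizetbisah/ is unchanged.
Rule 3 (stop-cluster i-epenthesis): /b/ and /p/ form a stop–stop cluster, so [i] is inserted between them. /t/ and /b/ form a stop–stop cluster, so [i] is inserted between them. /keebponizetbisah/ → keebiponizetibisah.

keebiponizetibisah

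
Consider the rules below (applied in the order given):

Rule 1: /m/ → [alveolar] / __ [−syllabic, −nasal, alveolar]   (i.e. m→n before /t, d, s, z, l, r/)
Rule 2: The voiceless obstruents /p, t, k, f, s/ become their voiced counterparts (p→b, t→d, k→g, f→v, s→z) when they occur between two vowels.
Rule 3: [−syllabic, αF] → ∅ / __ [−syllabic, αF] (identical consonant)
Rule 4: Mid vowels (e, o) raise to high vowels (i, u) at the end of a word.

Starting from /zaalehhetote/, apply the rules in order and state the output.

Rule 1 (nasal place assimilation): no segment meets the environment; /zaalehhetote/ is unchanged.
Rule 2 (intervocalic voicing): /t/ is a voiceless obstruent between vowels /e/ and /o/, so it voices to [d]. /t/ is a voiceless obstruent between vowels /o/ and /e/, so it voices to [d]. /zaalehhetote/ → zaalehhedode.
Rule 3 (degemination): /hh/ is a geminate; the first /h/ deletes. /zaalehhedode/ → zaalehedode.
Rule 4 (final vowel raising): /e/ is a mid vowel in word-final position, so it raises to [i]. /zaalehedode/ → zaalehedodi.

zaalehedodi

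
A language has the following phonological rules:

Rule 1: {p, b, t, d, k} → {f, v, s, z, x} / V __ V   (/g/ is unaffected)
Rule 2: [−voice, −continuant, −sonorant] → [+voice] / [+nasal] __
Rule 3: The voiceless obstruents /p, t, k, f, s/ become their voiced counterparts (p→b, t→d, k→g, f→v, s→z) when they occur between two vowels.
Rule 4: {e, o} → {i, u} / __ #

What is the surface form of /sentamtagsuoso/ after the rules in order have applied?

sendamdagsuozu

Rule 1 (intervocalic spirantization): no segment meets the environment; /sentamtagsuoso/ is unchanged.
Rule 2 (post-nasal voicing): /t/ is a voiceless stop immediately after the nasal /n/, so it voices to [d]. /t/ is a voiceless stop immediately after the nasal /m/, so it voices to [d]. /sentamtagsuoso/ → sendamdagsuoso.
Rule 3 (intervocalic voicing): /s/ is a voiceless obstruent between vowels /o/ and /o/, so it voices to [z]. /sendamdagsuoso/ → sendamdagsuozo.
Rule 4 (final vowel raising): /o/ is a mid vowel in word-final position, so it raises to [u]. /sendamdagsuozo/ → sendamdagsuozu.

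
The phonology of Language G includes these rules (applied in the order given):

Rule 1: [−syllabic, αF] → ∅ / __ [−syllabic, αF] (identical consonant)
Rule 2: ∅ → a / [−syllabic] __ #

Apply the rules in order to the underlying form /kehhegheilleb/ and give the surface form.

Rule 1 (degemination): /hh/ is a geminate; the first /h/ deletes. /ll/ is a geminate; the first /l/ deletes. /kehhegheilleb/ → kehegheileb.
Rule 2 (final a-epenthesis): the form ends in the consonant /b/, so [a] is inserted word-finally. /kehegheileb/ → kehegheileba.

kehegheileba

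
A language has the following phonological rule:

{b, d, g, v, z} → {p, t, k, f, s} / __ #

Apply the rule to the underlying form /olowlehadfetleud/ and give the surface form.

olowlehadfetleut

/d/ is a voiced obstruent in word-final position, so it devoices to [t].
The other instance of /d/ does not occur in the required environment and remains unchanged.
Surface form: [olowlehadfetleut].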